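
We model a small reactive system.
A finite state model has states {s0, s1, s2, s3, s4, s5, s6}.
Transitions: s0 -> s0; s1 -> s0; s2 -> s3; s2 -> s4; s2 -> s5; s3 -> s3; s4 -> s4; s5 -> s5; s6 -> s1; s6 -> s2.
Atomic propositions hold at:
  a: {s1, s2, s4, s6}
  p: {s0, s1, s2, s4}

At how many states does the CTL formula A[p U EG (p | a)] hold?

5

Sat(p | a) = {s0, s1, s2, s4, s6}
EG (p | a): greatest fixpoint, start Z0 = {s0, s1, s2, s4, s6}, keep only states in Sat with some successor in Z. Already a fixed point.
Sat(EG (p | a)) = {s0, s1, s2, s4, s6}
A[p U EG (p | a)]: least fixpoint, start Z0 = Sat(EG (p | a)) = {s0, s1, s2, s4, s6}, add states in Sat(p) with every successor in Z. Already a fixed point.
Sat(A[p U EG (p | a)]) = {s0, s1, s2, s4, s6}
|Sat(A[p U EG (p | a)])| = |{s0, s1, s2, s4, s6}| = 5.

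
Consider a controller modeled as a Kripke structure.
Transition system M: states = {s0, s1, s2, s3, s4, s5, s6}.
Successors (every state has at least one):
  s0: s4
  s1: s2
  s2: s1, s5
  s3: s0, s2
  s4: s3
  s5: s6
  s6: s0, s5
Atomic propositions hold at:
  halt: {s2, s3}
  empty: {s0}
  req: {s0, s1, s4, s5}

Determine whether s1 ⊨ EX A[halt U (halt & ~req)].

Yes

Sat(~req) = {s2, s3, s6}
Sat(halt & ~req) = {s2, s3}
A[halt U (halt & ~req)]: least fixpoint, start Z0 = Sat((halt & ~req)) = {s2, s3}, add states in Sat(halt) with every successor in Z. Already a fixed point.
Sat(A[halt U (halt & ~req)]) = {s2, s3}
Sat(EX A[halt U (halt & ~req)]) = {s : some successor in {s2, s3}} = {s1, s3, s4}
s1 ∈ Sat(EX A[halt U (halt & ~req)]) = {s1, s3, s4}, so the formula holds at s1.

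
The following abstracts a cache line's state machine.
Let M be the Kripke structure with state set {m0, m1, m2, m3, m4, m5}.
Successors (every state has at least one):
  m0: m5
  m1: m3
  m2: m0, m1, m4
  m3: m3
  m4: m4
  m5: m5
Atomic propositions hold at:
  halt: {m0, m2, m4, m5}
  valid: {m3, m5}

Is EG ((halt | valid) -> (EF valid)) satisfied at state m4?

No

Sat(halt | valid) = {m0, m2, m3, m4, m5}
EF valid: least fixpoint, start Z0 = {m3, m5}, add states with some successor in Z. Z1 = {m0, m1, m3, m5}; Z2 = {m0, m1, m2, m3, m5}; fixed.
Sat(EF valid) = {m0, m1, m2, m3, m5}
Sat((halt | valid) -> (EF valid)) = {m0, m1, m2, m3, m5}
EG ((halt | valid) -> (EF valid)): greatest fixpoint, start Z0 = {m0, m1, m2, m3, m5}, keep only states in Sat with some successor in Z. Already a fixed point.
Sat(EG ((halt | valid) -> (EF valid))) = {m0, m1, m2, m3, m5}
m4 ∉ Sat(EG ((halt | valid) -> (EF valid))) = {m0, m1, m2, m3, m5}, so the formula does not hold at m4.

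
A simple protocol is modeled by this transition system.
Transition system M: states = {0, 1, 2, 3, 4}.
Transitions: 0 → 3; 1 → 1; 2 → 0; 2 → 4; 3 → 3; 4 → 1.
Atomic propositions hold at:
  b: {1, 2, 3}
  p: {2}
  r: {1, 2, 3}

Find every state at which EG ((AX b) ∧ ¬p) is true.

{0, 1, 3, 4}

Sat(AX b) = {s : every successor in {1, 2, 3}} = {0, 1, 3, 4}
Sat(¬p) = {0, 1, 3, 4}
Sat((AX b) ∧ ¬p) = {0, 1, 3, 4}
EG ((AX b) ∧ ¬p): greatest fixpoint, start Z0 = {0, 1, 3, 4}, keep only states in Sat with some successor in Z. Already a fixed point.
Sat(EG ((AX b) ∧ ¬p)) = {0, 1, 3, 4}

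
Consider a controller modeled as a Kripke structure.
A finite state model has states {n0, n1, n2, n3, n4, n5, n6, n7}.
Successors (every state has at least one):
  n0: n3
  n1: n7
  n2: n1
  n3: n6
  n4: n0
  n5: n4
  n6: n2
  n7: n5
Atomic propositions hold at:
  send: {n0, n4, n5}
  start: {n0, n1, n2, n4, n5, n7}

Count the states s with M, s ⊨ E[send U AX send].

Sat(AX send) = {s : every successor in {n0, n4, n5}} = {n4, n5, n7}
E[send U AX send]: least fixpoint, start Z0 = Sat(AX send) = {n4, n5, n7}, add states in Sat(send) with some successor in Z. Already a fixed point.
Sat(E[send U AX send]) = {n4, n5, n7}
|Sat(E[send U AX send])| = |{n4, n5, n7}| = 3.

3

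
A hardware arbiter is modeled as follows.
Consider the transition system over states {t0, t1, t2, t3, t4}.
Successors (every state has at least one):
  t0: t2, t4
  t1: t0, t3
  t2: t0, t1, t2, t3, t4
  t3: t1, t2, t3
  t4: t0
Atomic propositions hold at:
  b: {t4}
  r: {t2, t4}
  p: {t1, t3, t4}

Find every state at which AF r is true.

AF r: least fixpoint, start Z0 = {t2, t4}, add states with every successor in Z. Z1 = {t0, t2, t4}; fixed.
Sat(AF r) = {t0, t2, t4}

{t0, t2, t4}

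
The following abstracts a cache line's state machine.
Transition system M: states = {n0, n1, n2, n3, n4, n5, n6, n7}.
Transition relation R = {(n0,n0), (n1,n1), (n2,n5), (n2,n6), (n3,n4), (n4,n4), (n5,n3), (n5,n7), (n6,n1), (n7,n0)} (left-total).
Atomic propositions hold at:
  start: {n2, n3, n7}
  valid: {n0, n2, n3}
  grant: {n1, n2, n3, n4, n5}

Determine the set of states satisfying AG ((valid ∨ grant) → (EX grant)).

{n1, n3, n4, n6}

Sat(valid ∨ grant) = {n0, n1, n2, n3, n4, n5}
Sat(EX grant) = {s : some successor in {n1, n2, n3, n4, n5}} = {n1, n2, n3, n4, n5, n6}
Sat((valid ∨ grant) → (EX grant)) = {n1, n2, n3, n4, n5, n6, n7}
AG ((valid ∨ grant) → (EX grant)): greatest fixpoint, start Z0 = {n1, n2, n3, n4, n5, n6, n7}, keep only states in Sat with every successor in Z. Z1 = {n1, n2, n3, n4, n5, n6}; Z2 = {n1, n2, n3, n4, n6}; Z3 = {n1, n3, n4, n6}; fixed.
Sat(AG ((valid ∨ grant) → (EX grant))) = {n1, n3, n4, n6}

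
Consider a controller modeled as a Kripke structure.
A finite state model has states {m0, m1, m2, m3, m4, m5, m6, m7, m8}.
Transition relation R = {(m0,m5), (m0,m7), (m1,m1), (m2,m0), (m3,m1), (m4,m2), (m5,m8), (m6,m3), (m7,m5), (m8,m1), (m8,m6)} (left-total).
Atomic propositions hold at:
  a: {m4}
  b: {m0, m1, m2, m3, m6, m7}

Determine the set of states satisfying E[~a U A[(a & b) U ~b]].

{m0, m2, m4, m5, m7, m8}

Sat(~a) = {m0, m1, m2, m3, m5, m6, m7, m8}
Sat(a & b) = ∅
Sat(~b) = {m4, m5, m8}
A[(a & b) U ~b]: least fixpoint, start Z0 = Sat(~b) = {m4, m5, m8}, add states in Sat(a & b) with every successor in Z. Already a fixed point.
Sat(A[(a & b) U ~b]) = {m4, m5, m8}
E[~a U A[(a & b) U ~b]]: least fixpoint, start Z0 = Sat(A[(a & b) U ~b]) = {m4, m5, m8}, add states in Sat(~a) with some successor in Z. Z1 = {m0, m4, m5, m7, m8}; Z2 = {m0, m2, m4, m5, m7, m8}; fixed.
Sat(E[~a U A[(a & b) U ~b]]) = {m0, m2, m4, m5, m7, m8}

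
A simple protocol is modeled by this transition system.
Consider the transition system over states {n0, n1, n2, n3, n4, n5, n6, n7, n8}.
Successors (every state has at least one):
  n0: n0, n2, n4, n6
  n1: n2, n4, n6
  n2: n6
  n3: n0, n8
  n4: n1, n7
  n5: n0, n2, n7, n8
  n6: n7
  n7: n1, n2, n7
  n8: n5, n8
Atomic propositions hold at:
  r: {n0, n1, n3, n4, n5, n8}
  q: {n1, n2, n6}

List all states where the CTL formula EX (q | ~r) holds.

Sat(~r) = {n2, n6, n7}
Sat(q | ~r) = {n1, n2, n6, n7}
Sat(EX (q | ~r)) = {s : some successor in {n1, n2, n6, n7}} = {n0, n1, n2, n4, n5, n6, n7}

{n0, n1, n2, n4, n5, n6, n7}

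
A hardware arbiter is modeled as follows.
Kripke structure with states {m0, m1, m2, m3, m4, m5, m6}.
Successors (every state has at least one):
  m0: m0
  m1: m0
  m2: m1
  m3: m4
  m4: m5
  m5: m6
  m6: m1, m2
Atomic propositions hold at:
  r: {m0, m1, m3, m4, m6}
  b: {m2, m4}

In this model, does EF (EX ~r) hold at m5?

Sat(~r) = {m2, m5}
Sat(EX ~r) = {s : some successor in {m2, m5}} = {m4, m6}
EF (EX ~r): least fixpoint, start Z0 = {m4, m6}, add states with some successor in Z. Z1 = {m3, m4, m5, m6}; fixed.
Sat(EF (EX ~r)) = {m3, m4, m5, m6}
m5 ∈ Sat(EF (EX ~r)) = {m3, m4, m5, m6}, so the formula holds at m5.

Yes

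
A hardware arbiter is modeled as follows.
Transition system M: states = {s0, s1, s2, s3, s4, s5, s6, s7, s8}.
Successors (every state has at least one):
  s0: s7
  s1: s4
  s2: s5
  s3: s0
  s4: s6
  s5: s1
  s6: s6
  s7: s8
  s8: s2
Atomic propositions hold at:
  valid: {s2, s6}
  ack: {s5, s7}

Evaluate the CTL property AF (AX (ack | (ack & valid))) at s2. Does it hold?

Sat(ack & valid) = ∅
Sat(ack | (ack & valid)) = {s5, s7}
Sat(AX (ack | (ack & valid))) = {s : every successor in {s5, s7}} = {s0, s2}
AF (AX (ack | (ack & valid))): least fixpoint, start Z0 = {s0, s2}, add states with every successor in Z. Z1 = {s0, s2, s3, s8}; Z2 = {s0, s2, s3, s7, s8}; fixed.
Sat(AF (AX (ack | (ack & valid)))) = {s0, s2, s3, s7, s8}
s2 ∈ Sat(AF (AX (ack | (ack & valid)))) = {s0, s2, s3, s7, s8}, so the formula holds at s2.

Yes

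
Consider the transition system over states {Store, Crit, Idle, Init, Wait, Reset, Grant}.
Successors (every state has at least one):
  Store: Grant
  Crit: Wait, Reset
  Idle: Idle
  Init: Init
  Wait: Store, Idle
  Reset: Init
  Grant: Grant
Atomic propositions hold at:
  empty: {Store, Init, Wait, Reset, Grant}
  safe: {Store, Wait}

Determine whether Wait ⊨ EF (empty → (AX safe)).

Sat(AX safe) = {s : every successor in {Store, Wait}} = ∅
Sat(empty → (AX safe)) = {Crit, Idle}
EF (empty → (AX safe)): least fixpoint, start Z0 = {Crit, Idle}, add states with some successor in Z. Z1 = {Crit, Idle, Wait}; fixed.
Sat(EF (empty → (AX safe))) = {Crit, Idle, Wait}
Wait ∈ Sat(EF (empty → (AX safe))) = {Crit, Idle, Wait}, so the formula holds at Wait.

Yes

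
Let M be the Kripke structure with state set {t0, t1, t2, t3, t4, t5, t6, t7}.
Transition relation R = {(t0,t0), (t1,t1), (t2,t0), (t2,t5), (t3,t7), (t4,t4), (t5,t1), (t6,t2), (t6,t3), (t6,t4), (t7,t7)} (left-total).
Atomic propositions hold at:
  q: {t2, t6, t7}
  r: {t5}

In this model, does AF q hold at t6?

Yes

AF q: least fixpoint, start Z0 = {t2, t6, t7}, add states with every successor in Z. Z1 = {t2, t3, t6, t7}; fixed.
Sat(AF q) = {t2, t3, t6, t7}
t6 ∈ Sat(AF q) = {t2, t3, t6, t7}, so the formula holds at t6.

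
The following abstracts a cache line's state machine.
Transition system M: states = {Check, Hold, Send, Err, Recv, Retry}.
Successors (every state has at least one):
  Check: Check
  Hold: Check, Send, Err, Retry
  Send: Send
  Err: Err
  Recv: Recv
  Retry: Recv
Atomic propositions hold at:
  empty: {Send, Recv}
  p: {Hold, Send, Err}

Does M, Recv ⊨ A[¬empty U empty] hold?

Sat(¬empty) = {Check, Hold, Err, Retry}
A[¬empty U empty]: least fixpoint, start Z0 = Sat(empty) = {Send, Recv}, add states in Sat(¬empty) with every successor in Z. Z1 = {Send, Recv, Retry}; fixed.
Sat(A[¬empty U empty]) = {Send, Recv, Retry}
Recv ∈ Sat(A[¬empty U empty]) = {Send, Recv, Retry}, so the formula holds at Recv.

Yes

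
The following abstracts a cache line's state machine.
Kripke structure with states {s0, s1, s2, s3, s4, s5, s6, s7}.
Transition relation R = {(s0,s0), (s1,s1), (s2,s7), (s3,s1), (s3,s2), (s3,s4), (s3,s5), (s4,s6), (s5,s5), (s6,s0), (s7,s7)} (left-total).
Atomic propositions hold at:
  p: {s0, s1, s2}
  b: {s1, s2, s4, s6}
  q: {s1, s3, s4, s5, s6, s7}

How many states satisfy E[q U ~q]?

Sat(~q) = {s0, s2}
E[q U ~q]: least fixpoint, start Z0 = Sat(~q) = {s0, s2}, add states in Sat(q) with some successor in Z. Z1 = {s0, s2, s3, s6}; Z2 = {s0, s2, s3, s4, s6}; fixed.
Sat(E[q U ~q]) = {s0, s2, s3, s4, s6}
|Sat(E[q U ~q])| = |{s0, s2, s3, s4, s6}| = 5.

5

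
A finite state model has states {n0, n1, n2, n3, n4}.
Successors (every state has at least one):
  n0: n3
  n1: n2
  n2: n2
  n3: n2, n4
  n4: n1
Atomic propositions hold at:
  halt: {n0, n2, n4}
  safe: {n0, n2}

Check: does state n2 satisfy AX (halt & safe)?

Yes

Sat(halt & safe) = {n0, n2}
Sat(AX (halt & safe)) = {s : every successor in {n0, n2}} = {n1, n2}
n2 ∈ Sat(AX (halt & safe)) = {n1, n2}, so the formula holds at n2.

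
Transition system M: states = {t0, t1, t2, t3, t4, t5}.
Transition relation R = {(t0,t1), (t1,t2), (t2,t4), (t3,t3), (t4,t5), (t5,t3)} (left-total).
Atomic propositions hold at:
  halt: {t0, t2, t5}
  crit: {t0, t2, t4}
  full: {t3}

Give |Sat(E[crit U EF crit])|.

EF crit: least fixpoint, start Z0 = {t0, t2, t4}, add states with some successor in Z. Z1 = {t0, t1, t2, t4}; fixed.
Sat(EF crit) = {t0, t1, t2, t4}
E[crit U EF crit]: least fixpoint, start Z0 = Sat(EF crit) = {t0, t1, t2, t4}, add states in Sat(crit) with some successor in Z. Already a fixed point.
Sat(E[crit U EF crit]) = {t0, t1, t2, t4}
|Sat(E[crit U EF crit])| = |{t0, t1, t2, t4}| = 4.

4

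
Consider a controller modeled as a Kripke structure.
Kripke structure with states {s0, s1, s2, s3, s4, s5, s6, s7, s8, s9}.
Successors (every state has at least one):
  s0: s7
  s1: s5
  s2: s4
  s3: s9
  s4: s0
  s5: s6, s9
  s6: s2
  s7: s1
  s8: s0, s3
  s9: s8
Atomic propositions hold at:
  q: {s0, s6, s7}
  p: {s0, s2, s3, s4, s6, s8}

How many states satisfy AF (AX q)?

4

Sat(AX q) = {s : every successor in {s0, s6, s7}} = {s0, s4}
AF (AX q): least fixpoint, start Z0 = {s0, s4}, add states with every successor in Z. Z1 = {s0, s2, s4}; Z2 = {s0, s2, s4, s6}; fixed.
Sat(AF (AX q)) = {s0, s2, s4, s6}
|Sat(AF (AX q))| = |{s0, s2, s4, s6}| = 4.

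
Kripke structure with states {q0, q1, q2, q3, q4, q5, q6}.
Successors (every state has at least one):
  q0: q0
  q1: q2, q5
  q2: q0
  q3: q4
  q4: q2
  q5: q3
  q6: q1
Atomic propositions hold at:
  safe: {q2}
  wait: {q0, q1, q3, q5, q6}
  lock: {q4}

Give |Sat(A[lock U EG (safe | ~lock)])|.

Sat(~lock) = {q0, q1, q2, q3, q5, q6}
Sat(safe | ~lock) = {q0, q1, q2, q3, q5, q6}
EG (safe | ~lock): greatest fixpoint, start Z0 = {q0, q1, q2, q3, q5, q6}, keep only states in Sat with some successor in Z. Z1 = {q0, q1, q2, q5, q6}; Z2 = {q0, q1, q2, q6}; fixed.
Sat(EG (safe | ~lock)) = {q0, q1, q2, q6}
A[lock U EG (safe | ~lock)]: least fixpoint, start Z0 = Sat(EG (safe | ~lock)) = {q0, q1, q2, q6}, add states in Sat(lock) with every successor in Z. Z1 = {q0, q1, q2, q4, q6}; fixed.
Sat(A[lock U EG (safe | ~lock)]) = {q0, q1, q2, q4, q6}
|Sat(A[lock U EG (safe | ~lock)])| = |{q0, q1, q2, q4, q6}| = 5.

5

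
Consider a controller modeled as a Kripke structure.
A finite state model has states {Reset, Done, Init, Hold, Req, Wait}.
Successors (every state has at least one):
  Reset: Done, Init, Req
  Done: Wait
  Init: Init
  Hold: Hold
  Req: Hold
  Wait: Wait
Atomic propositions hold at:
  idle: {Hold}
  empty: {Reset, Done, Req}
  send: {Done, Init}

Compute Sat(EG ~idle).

Sat(~idle) = {Reset, Done, Init, Req, Wait}
EG ~idle: greatest fixpoint, start Z0 = {Reset, Done, Init, Req, Wait}, keep only states in Sat with some successor in Z. Z1 = {Reset, Done, Init, Wait}; fixed.
Sat(EG ~idle) = {Reset, Done, Init, Wait}

{Reset, Done, Init, Wait}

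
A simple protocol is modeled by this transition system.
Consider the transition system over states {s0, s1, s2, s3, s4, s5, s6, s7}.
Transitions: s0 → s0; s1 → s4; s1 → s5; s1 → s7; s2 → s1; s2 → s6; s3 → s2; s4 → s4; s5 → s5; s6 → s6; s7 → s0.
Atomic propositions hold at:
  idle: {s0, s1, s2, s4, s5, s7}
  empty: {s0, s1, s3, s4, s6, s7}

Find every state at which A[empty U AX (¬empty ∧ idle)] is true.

{s3, s5}

Sat(¬empty) = {s2, s5}
Sat(¬empty ∧ idle) = {s2, s5}
Sat(AX (¬empty ∧ idle)) = {s : every successor in {s2, s5}} = {s3, s5}
A[empty U AX (¬empty ∧ idle)]: least fixpoint, start Z0 = Sat(AX (¬empty ∧ idle)) = {s3, s5}, add states in Sat(empty) with every successor in Z. Already a fixed point.
Sat(A[empty U AX (¬empty ∧ idle)]) = {s3, s5}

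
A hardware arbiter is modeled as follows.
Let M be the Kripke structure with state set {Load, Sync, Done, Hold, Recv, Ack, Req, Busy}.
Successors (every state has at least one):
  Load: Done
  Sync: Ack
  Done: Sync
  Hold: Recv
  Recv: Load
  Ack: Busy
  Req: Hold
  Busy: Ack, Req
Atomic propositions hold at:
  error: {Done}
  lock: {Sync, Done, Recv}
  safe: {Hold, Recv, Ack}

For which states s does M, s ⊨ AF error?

{Load, Done, Hold, Recv, Req}

AF error: least fixpoint, start Z0 = {Done}, add states with every successor in Z. Z1 = {Load, Done}; Z2 = {Load, Done, Recv}; Z3 = {Load, Done, Hold, Recv}; Z4 = {Load, Done, Hold, Recv, Req}; fixed.
Sat(AF error) = {Load, Done, Hold, Recv, Req}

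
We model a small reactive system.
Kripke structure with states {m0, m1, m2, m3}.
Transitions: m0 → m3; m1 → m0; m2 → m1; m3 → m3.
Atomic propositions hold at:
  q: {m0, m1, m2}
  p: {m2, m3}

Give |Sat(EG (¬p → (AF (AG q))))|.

Sat(¬p) = {m0, m1}
AG q: greatest fixpoint, start Z0 = {m0, m1, m2}, keep only states in Sat with every successor in Z. Z1 = {m1, m2}; Z2 = {m2}; Z3 = ∅; fixed.
Sat(AG q) = ∅
AF (AG q): least fixpoint, start Z0 = ∅, add states with every successor in Z. Already a fixed point.
Sat(AF (AG q)) = ∅
Sat(¬p → (AF (AG q))) = {m2, m3}
EG (¬p → (AF (AG q))): greatest fixpoint, start Z0 = {m2, m3}, keep only states in Sat with some successor in Z. Z1 = {m3}; fixed.
Sat(EG (¬p → (AF (AG q)))) = {m3}
|Sat(EG (¬p → (AF (AG q))))| = |{m3}| = 1.

1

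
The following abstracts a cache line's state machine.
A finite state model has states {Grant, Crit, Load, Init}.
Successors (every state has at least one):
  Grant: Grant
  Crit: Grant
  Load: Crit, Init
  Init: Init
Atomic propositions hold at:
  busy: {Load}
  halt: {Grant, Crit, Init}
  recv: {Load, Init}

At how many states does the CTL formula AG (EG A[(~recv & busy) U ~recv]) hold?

Sat(~recv) = {Grant, Crit}
Sat(~recv & busy) = ∅
A[(~recv & busy) U ~recv]: least fixpoint, start Z0 = Sat(~recv) = {Grant, Crit}, add states in Sat(~recv & busy) with every successor in Z. Already a fixed point.
Sat(A[(~recv & busy) U ~recv]) = {Grant, Crit}
EG A[(~recv & busy) U ~recv]: greatest fixpoint, start Z0 = {Grant, Crit}, keep only states in Sat with some successor in Z. Already a fixed point.
Sat(EG A[(~recv & busy) U ~recv]) = {Grant, Crit}
AG (EG A[(~recv & busy) U ~recv]): greatest fixpoint, start Z0 = {Grant, Crit}, keep only states in Sat with every successor in Z. Already a fixed point.
Sat(AG (EG A[(~recv & busy) U ~recv])) = {Grant, Crit}
|Sat(AG (EG A[(~recv & busy) U ~recv]))| = |{Grant, Crit}| = 2.

2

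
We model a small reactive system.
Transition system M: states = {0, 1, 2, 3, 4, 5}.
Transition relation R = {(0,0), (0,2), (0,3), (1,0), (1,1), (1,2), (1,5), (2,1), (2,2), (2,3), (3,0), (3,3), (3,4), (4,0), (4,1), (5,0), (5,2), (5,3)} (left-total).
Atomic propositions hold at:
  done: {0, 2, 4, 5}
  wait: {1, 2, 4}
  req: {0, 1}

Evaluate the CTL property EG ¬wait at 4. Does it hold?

No

Sat(¬wait) = {0, 3, 5}
EG ¬wait: greatest fixpoint, start Z0 = {0, 3, 5}, keep only states in Sat with some successor in Z. Already a fixed point.
Sat(EG ¬wait) = {0, 3, 5}
4 ∉ Sat(EG ¬wait) = {0, 3, 5}, so the formula does not hold at 4.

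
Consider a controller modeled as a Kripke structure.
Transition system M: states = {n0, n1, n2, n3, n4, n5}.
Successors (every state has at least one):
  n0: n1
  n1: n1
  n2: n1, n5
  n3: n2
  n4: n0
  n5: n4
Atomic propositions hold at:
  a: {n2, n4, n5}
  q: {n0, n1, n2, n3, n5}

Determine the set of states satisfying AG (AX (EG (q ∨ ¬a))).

{n0, n1, n4}

Sat(¬a) = {n0, n1, n3}
Sat(q ∨ ¬a) = {n0, n1, n2, n3, n5}
EG (q ∨ ¬a): greatest fixpoint, start Z0 = {n0, n1, n2, n3, n5}, keep only states in Sat with some successor in Z. Z1 = {n0, n1, n2, n3}; fixed.
Sat(EG (q ∨ ¬a)) = {n0, n1, n2, n3}
Sat(AX (EG (q ∨ ¬a))) = {s : every successor in {n0, n1, n2, n3}} = {n0, n1, n3, n4}
AG (AX (EG (q ∨ ¬a))): greatest fixpoint, start Z0 = {n0, n1, n3, n4}, keep only states in Sat with every successor in Z. Z1 = {n0, n1, n4}; fixed.
Sat(AG (AX (EG (q ∨ ¬a)))) = {n0, n1, n4}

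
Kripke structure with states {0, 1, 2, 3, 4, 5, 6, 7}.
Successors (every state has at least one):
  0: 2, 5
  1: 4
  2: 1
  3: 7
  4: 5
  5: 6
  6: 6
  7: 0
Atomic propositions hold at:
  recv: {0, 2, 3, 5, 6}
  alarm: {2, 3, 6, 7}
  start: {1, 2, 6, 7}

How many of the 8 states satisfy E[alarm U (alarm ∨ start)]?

5

Sat(alarm ∨ start) = {1, 2, 3, 6, 7}
E[alarm U (alarm ∨ start)]: least fixpoint, start Z0 = Sat((alarm ∨ start)) = {1, 2, 3, 6, 7}, add states in Sat(alarm) with some successor in Z. Already a fixed point.
Sat(E[alarm U (alarm ∨ start)]) = {1, 2, 3, 6, 7}
|Sat(E[alarm U (alarm ∨ start)])| = |{1, 2, 3, 6, 7}| = 5.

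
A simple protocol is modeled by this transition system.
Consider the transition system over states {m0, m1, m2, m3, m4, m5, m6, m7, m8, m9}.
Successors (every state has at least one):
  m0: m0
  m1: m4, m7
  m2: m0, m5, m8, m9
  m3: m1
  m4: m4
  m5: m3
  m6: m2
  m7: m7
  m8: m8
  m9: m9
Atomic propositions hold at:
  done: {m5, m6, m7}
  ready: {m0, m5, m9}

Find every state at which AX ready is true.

{m0, m9}

Sat(AX ready) = {s : every successor in {m0, m5, m9}} = {m0, m9}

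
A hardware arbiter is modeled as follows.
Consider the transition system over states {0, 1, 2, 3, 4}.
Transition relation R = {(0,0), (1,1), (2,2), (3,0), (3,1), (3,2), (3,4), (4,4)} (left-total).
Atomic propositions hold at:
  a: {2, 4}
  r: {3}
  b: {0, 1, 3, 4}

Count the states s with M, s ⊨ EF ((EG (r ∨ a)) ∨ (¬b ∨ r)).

3

Sat(r ∨ a) = {2, 3, 4}
EG (r ∨ a): greatest fixpoint, start Z0 = {2, 3, 4}, keep only states in Sat with some successor in Z. Already a fixed point.
Sat(EG (r ∨ a)) = {2, 3, 4}
Sat(¬b) = {2}
Sat(¬b ∨ r) = {2, 3}
Sat((EG (r ∨ a)) ∨ (¬b ∨ r)) = {2, 3, 4}
EF ((EG (r ∨ a)) ∨ (¬b ∨ r)): least fixpoint, start Z0 = {2, 3, 4}, add states with some successor in Z. Already a fixed point.
Sat(EF ((EG (r ∨ a)) ∨ (¬b ∨ r))) = {2, 3, 4}
|Sat(EF ((EG (r ∨ a)) ∨ (¬b ∨ r)))| = |{2, 3, 4}| = 3.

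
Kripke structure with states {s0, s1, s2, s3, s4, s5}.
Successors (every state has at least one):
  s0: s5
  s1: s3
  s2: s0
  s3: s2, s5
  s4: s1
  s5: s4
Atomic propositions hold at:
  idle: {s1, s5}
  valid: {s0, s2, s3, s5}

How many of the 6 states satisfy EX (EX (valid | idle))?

5

Sat(valid | idle) = {s0, s1, s2, s3, s5}
Sat(EX (valid | idle)) = {s : some successor in {s0, s1, s2, s3, s5}} = {s0, s1, s2, s3, s4}
Sat(EX (EX (valid | idle))) = {s : some successor in {s0, s1, s2, s3, s4}} = {s1, s2, s3, s4, s5}
|Sat(EX (EX (valid | idle)))| = |{s1, s2, s3, s4, s5}| = 5.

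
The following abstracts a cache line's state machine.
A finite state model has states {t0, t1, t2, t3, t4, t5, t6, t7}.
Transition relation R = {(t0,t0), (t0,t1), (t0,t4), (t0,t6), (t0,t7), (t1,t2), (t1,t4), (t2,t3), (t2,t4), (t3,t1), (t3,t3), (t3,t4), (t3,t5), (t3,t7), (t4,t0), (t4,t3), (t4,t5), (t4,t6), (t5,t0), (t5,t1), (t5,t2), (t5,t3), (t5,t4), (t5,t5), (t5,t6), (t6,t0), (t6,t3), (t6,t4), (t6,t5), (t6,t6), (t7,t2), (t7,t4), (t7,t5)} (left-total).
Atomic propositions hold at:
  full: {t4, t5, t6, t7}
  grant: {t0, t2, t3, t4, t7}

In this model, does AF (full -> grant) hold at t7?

Sat(full -> grant) = {t0, t1, t2, t3, t4, t7}
AF (full -> grant): least fixpoint, start Z0 = {t0, t1, t2, t3, t4, t7}, add states with every successor in Z. Already a fixed point.
Sat(AF (full -> grant)) = {t0, t1, t2, t3, t4, t7}
t7 ∈ Sat(AF (full -> grant)) = {t0, t1, t2, t3, t4, t7}, so the formula holds at t7.

Yes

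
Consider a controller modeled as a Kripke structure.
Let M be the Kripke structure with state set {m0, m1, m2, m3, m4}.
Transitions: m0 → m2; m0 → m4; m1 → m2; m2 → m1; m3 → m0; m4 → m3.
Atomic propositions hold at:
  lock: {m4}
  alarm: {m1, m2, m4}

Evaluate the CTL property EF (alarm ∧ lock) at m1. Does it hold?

Sat(alarm ∧ lock) = {m4}
EF (alarm ∧ lock): least fixpoint, start Z0 = {m4}, add states with some successor in Z. Z1 = {m0, m4}; Z2 = {m0, m3, m4}; fixed.
Sat(EF (alarm ∧ lock)) = {m0, m3, m4}
m1 ∉ Sat(EF (alarm ∧ lock)) = {m0, m3, m4}, so the formula does not hold at m1.

No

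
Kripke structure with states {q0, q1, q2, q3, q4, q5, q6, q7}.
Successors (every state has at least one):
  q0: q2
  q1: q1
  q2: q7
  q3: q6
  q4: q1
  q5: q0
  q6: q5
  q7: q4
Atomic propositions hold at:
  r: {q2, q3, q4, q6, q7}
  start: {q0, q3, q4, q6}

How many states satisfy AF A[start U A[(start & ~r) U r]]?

7

Sat(~r) = {q0, q1, q5}
Sat(start & ~r) = {q0}
A[(start & ~r) U r]: least fixpoint, start Z0 = Sat(r) = {q2, q3, q4, q6, q7}, add states in Sat(start & ~r) with every successor in Z. Z1 = {q0, q2, q3, q4, q6, q7}; fixed.
Sat(A[(start & ~r) U r]) = {q0, q2, q3, q4, q6, q7}
A[start U A[(start & ~r) U r]]: least fixpoint, start Z0 = Sat(A[(start & ~r) U r]) = {q0, q2, q3, q4, q6, q7}, add states in Sat(start) with every successor in Z. Already a fixed point.
Sat(A[start U A[(start & ~r) U r]]) = {q0, q2, q3, q4, q6, q7}
AF A[start U A[(start & ~r) U r]]: least fixpoint, start Z0 = {q0, q2, q3, q4, q6, q7}, add states with every successor in Z. Z1 = {q0, q2, q3, q4, q5, q6, q7}; fixed.
Sat(AF A[start U A[(start & ~r) U r]]) = {q0, q2, q3, q4, q5, q6, q7}
|Sat(AF A[start U A[(start & ~r) U r]])| = |{q0, q2, q3, q4, q5, q6, q7}| = 7.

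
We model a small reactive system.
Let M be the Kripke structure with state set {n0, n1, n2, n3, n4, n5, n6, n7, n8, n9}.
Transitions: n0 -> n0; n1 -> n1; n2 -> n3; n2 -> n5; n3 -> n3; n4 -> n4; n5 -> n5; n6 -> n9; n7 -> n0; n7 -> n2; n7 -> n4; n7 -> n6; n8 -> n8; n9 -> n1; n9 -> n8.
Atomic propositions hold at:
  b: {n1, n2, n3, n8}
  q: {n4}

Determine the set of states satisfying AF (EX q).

{n4, n7}

Sat(EX q) = {s : some successor in {n4}} = {n4, n7}
AF (EX q): least fixpoint, start Z0 = {n4, n7}, add states with every successor in Z. Already a fixed point.
Sat(AF (EX q)) = {n4, n7}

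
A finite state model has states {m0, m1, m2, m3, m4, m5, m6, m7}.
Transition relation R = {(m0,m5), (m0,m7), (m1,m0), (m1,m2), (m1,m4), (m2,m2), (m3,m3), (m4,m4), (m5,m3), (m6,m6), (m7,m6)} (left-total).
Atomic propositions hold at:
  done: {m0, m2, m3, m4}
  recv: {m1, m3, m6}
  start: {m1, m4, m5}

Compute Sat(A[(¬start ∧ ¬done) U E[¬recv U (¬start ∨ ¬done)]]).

{m0, m1, m2, m3, m5, m6, m7}

Sat(¬start) = {m0, m2, m3, m6, m7}
Sat(¬done) = {m1, m5, m6, m7}
Sat(¬start ∧ ¬done) = {m6, m7}
Sat(¬recv) = {m0, m2, m4, m5, m7}
Sat(¬start ∨ ¬done) = {m0, m1, m2, m3, m5, m6, m7}
E[¬recv U (¬start ∨ ¬done)]: least fixpoint, start Z0 = Sat((¬start ∨ ¬done)) = {m0, m1, m2, m3, m5, m6, m7}, add states in Sat(¬recv) with some successor in Z. Already a fixed point.
Sat(E[¬recv U (¬start ∨ ¬done)]) = {m0, m1, m2, m3, m5, m6, m7}
A[(¬start ∧ ¬done) U E[¬recv U (¬start ∨ ¬done)]]: least fixpoint, start Z0 = Sat(E[¬recv U (¬start ∨ ¬done)]) = {m0, m1, m2, m3, m5, m6, m7}, add states in Sat(¬start ∧ ¬done) with every successor in Z. Already a fixed point.
Sat(A[(¬start ∧ ¬done) U E[¬recv U (¬start ∨ ¬done)]]) = {m0, m1, m2, m3, m5, m6, m7}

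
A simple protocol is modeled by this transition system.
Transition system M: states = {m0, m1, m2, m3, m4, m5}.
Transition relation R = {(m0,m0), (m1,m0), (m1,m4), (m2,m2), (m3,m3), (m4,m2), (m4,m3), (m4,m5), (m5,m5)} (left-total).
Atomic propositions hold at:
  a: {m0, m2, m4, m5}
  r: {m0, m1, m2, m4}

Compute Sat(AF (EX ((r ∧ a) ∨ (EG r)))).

Sat(r ∧ a) = {m0, m2, m4}
EG r: greatest fixpoint, start Z0 = {m0, m1, m2, m4}, keep only states in Sat with some successor in Z. Already a fixed point.
Sat(EG r) = {m0, m1, m2, m4}
Sat((r ∧ a) ∨ (EG r)) = {m0, m1, m2, m4}
Sat(EX ((r ∧ a) ∨ (EG r))) = {s : some successor in {m0, m1, m2, m4}} = {m0, m1, m2, m4}
AF (EX ((r ∧ a) ∨ (EG r))): least fixpoint, start Z0 = {m0, m1, m2, m4}, add states with every successor in Z. Already a fixed point.
Sat(AF (EX ((r ∧ a) ∨ (EG r)))) = {m0, m1, m2, m4}

{m0, m1, m2, m4}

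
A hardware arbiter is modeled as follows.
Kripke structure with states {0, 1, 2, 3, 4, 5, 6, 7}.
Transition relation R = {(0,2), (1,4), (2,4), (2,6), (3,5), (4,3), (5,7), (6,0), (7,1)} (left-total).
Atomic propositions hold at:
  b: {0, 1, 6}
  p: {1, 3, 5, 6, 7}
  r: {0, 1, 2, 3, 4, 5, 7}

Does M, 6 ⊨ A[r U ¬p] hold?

No

Sat(¬p) = {0, 2, 4}
A[r U ¬p]: least fixpoint, start Z0 = Sat(¬p) = {0, 2, 4}, add states in Sat(r) with every successor in Z. Z1 = {0, 1, 2, 4}; Z2 = {0, 1, 2, 4, 7}; Z3 = {0, 1, 2, 4, 5, 7}; Z4 = {0, 1, 2, 3, 4, 5, 7}; fixed.
Sat(A[r U ¬p]) = {0, 1, 2, 3, 4, 5, 7}
6 ∉ Sat(A[r U ¬p]) = {0, 1, 2, 3, 4, 5, 7}, so the formula does not hold at 6.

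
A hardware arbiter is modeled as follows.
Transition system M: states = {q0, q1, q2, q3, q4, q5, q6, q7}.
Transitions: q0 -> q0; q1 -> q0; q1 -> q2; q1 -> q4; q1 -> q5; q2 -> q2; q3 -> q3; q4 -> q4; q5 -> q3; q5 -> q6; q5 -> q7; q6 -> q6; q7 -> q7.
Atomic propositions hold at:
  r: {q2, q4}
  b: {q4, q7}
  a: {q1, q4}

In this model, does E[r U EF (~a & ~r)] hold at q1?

Sat(~a) = {q0, q2, q3, q5, q6, q7}
Sat(~r) = {q0, q1, q3, q5, q6, q7}
Sat(~a & ~r) = {q0, q3, q5, q6, q7}
EF (~a & ~r): least fixpoint, start Z0 = {q0, q3, q5, q6, q7}, add states with some successor in Z. Z1 = {q0, q1, q3, q5, q6, q7}; fixed.
Sat(EF (~a & ~r)) = {q0, q1, q3, q5, q6, q7}
E[r U EF (~a & ~r)]: least fixpoint, start Z0 = Sat(EF (~a & ~r)) = {q0, q1, q3, q5, q6, q7}, add states in Sat(r) with some successor in Z. Already a fixed point.
Sat(E[r U EF (~a & ~r)]) = {q0, q1, q3, q5, q6, q7}
q1 ∈ Sat(E[r U EF (~a & ~r)]) = {q0, q1, q3, q5, q6, q7}, so the formula holds at q1.

Yes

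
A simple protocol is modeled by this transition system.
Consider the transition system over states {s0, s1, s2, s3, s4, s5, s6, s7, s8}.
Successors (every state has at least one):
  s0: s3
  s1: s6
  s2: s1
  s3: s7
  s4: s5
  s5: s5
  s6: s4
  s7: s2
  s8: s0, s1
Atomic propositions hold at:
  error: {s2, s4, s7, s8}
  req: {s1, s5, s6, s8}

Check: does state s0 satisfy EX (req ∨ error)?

No

Sat(req ∨ error) = {s1, s2, s4, s5, s6, s7, s8}
Sat(EX (req ∨ error)) = {s : some successor in {s1, s2, s4, s5, s6, s7, s8}} = {s1, s2, s3, s4, s5, s6, s7, s8}
s0 ∉ Sat(EX (req ∨ error)) = {s1, s2, s3, s4, s5, s6, s7, s8}, so the formula does not hold at s0.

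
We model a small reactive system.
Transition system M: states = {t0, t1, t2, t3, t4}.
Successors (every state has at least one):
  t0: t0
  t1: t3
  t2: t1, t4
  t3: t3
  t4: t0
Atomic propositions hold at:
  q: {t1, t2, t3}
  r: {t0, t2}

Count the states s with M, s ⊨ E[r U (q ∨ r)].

4

Sat(q ∨ r) = {t0, t1, t2, t3}
E[r U (q ∨ r)]: least fixpoint, start Z0 = Sat((q ∨ r)) = {t0, t1, t2, t3}, add states in Sat(r) with some successor in Z. Already a fixed point.
Sat(E[r U (q ∨ r)]) = {t0, t1, t2, t3}
|Sat(E[r U (q ∨ r)])| = |{t0, t1, t2, t3}| = 4.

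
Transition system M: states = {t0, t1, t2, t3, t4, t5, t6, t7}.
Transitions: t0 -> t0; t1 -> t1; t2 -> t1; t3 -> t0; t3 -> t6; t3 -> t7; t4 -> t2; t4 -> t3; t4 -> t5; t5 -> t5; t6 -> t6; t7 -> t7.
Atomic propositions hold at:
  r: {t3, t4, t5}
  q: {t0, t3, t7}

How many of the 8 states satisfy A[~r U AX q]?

Sat(~r) = {t0, t1, t2, t6, t7}
Sat(AX q) = {s : every successor in {t0, t3, t7}} = {t0, t7}
A[~r U AX q]: least fixpoint, start Z0 = Sat(AX q) = {t0, t7}, add states in Sat(~r) with every successor in Z. Already a fixed point.
Sat(A[~r U AX q]) = {t0, t7}
|Sat(A[~r U AX q])| = |{t0, t7}| = 2.

2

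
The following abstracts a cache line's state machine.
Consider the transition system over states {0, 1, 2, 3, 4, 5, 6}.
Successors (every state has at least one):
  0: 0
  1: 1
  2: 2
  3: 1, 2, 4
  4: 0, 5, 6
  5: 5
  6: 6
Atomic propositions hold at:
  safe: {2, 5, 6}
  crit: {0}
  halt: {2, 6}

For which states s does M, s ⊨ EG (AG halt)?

AG halt: greatest fixpoint, start Z0 = {2, 6}, keep only states in Sat with every successor in Z. Already a fixed point.
Sat(AG halt) = {2, 6}
EG (AG halt): greatest fixpoint, start Z0 = {2, 6}, keep only states in Sat with some successor in Z. Already a fixed point.
Sat(EG (AG halt)) = {2, 6}

{2, 6}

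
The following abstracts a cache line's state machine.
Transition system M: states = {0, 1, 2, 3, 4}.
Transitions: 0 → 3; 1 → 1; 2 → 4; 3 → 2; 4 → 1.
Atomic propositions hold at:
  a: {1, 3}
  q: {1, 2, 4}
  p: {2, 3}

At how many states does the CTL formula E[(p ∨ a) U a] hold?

Sat(p ∨ a) = {1, 2, 3}
E[(p ∨ a) U a]: least fixpoint, start Z0 = Sat(a) = {1, 3}, add states in Sat(p ∨ a) with some successor in Z. Already a fixed point.
Sat(E[(p ∨ a) U a]) = {1, 3}
|Sat(E[(p ∨ a) U a])| = |{1, 3}| = 2.

2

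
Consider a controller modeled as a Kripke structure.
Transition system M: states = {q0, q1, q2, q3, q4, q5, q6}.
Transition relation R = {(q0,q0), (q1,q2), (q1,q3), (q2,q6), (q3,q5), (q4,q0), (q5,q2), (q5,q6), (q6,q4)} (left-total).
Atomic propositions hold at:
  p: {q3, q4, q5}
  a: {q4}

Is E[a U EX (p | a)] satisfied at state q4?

Sat(p | a) = {q3, q4, q5}
Sat(EX (p | a)) = {s : some successor in {q3, q4, q5}} = {q1, q3, q6}
E[a U EX (p | a)]: least fixpoint, start Z0 = Sat(EX (p | a)) = {q1, q3, q6}, add states in Sat(a) with some successor in Z. Already a fixed point.
Sat(E[a U EX (p | a)]) = {q1, q3, q6}
q4 ∉ Sat(E[a U EX (p | a)]) = {q1, q3, q6}, so the formula does not hold at q4.

No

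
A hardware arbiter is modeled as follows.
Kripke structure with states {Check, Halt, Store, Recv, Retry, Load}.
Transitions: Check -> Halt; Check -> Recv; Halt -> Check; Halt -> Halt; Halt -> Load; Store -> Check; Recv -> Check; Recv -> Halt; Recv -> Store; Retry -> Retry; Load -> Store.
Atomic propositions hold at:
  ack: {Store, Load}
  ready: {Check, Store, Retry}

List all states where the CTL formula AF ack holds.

{Store, Load}

AF ack: least fixpoint, start Z0 = {Store, Load}, add states with every successor in Z. Already a fixed point.
Sat(AF ack) = {Store, Load}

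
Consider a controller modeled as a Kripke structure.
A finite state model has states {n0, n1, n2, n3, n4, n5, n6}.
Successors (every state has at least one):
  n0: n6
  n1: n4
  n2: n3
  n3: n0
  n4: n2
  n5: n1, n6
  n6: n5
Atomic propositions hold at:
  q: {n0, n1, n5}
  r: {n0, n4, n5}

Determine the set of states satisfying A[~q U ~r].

{n1, n2, n3, n4, n6}

Sat(~q) = {n2, n3, n4, n6}
Sat(~r) = {n1, n2, n3, n6}
A[~q U ~r]: least fixpoint, start Z0 = Sat(~r) = {n1, n2, n3, n6}, add states in Sat(~q) with every successor in Z. Z1 = {n1, n2, n3, n4, n6}; fixed.
Sat(A[~q U ~r]) = {n1, n2, n3, n4, n6}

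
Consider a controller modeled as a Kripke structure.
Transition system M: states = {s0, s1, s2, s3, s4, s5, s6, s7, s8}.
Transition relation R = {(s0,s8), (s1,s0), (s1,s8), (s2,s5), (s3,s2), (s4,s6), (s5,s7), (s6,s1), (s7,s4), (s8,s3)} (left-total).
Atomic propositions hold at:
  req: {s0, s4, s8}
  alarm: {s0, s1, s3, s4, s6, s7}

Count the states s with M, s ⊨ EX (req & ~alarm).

Sat(~alarm) = {s2, s5, s8}
Sat(req & ~alarm) = {s8}
Sat(EX (req & ~alarm)) = {s : some successor in {s8}} = {s0, s1}
|Sat(EX (req & ~alarm))| = |{s0, s1}| = 2.

2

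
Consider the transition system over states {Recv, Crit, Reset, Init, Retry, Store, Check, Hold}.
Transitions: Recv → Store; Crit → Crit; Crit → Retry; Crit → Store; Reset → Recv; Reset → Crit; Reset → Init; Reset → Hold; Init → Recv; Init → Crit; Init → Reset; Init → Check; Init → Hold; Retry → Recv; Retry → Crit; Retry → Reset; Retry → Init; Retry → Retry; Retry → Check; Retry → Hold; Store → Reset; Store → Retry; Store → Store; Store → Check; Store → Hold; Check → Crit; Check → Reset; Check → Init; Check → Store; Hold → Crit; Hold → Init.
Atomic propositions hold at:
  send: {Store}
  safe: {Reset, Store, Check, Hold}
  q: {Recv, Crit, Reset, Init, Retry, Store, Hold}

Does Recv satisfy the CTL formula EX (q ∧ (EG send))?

EG send: greatest fixpoint, start Z0 = {Store}, keep only states in Sat with some successor in Z. Already a fixed point.
Sat(EG send) = {Store}
Sat(q ∧ (EG send)) = {Store}
Sat(EX (q ∧ (EG send))) = {s : some successor in {Store}} = {Recv, Crit, Store, Check}
Recv ∈ Sat(EX (q ∧ (EG send))) = {Recv, Crit, Store, Check}, so the formula holds at Recv.

Yes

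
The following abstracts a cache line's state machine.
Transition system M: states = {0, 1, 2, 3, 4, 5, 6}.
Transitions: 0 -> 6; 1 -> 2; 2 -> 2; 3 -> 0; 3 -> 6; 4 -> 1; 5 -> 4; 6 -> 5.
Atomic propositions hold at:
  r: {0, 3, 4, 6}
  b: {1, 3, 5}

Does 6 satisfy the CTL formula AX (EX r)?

Sat(EX r) = {s : some successor in {0, 3, 4, 6}} = {0, 3, 5}
Sat(AX (EX r)) = {s : every successor in {0, 3, 5}} = {6}
6 ∈ Sat(AX (EX r)) = {6}, so the formula holds at 6.

Yes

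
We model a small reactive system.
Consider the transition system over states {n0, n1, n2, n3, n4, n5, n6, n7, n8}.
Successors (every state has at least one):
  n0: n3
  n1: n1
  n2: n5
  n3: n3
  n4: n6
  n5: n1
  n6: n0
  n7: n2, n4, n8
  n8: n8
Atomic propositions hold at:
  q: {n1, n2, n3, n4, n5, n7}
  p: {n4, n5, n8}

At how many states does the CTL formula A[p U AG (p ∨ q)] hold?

5

Sat(p ∨ q) = {n1, n2, n3, n4, n5, n7, n8}
AG (p ∨ q): greatest fixpoint, start Z0 = {n1, n2, n3, n4, n5, n7, n8}, keep only states in Sat with every successor in Z. Z1 = {n1, n2, n3, n5, n7, n8}; Z2 = {n1, n2, n3, n5, n8}; fixed.
Sat(AG (p ∨ q)) = {n1, n2, n3, n5, n8}
A[p U AG (p ∨ q)]: least fixpoint, start Z0 = Sat(AG (p ∨ q)) = {n1, n2, n3, n5, n8}, add states in Sat(p) with every successor in Z. Already a fixed point.
Sat(A[p U AG (p ∨ q)]) = {n1, n2, n3, n5, n8}
|Sat(A[p U AG (p ∨ q)])| = |{n1, n2, n3, n5, n8}| = 5.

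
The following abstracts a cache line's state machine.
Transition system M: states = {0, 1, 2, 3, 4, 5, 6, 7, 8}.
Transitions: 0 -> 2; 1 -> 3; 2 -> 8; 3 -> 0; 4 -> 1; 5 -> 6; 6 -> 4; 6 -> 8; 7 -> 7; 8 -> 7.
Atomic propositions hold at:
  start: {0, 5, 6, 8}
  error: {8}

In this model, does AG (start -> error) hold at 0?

No

Sat(start -> error) = {1, 2, 3, 4, 7, 8}
AG (start -> error): greatest fixpoint, start Z0 = {1, 2, 3, 4, 7, 8}, keep only states in Sat with every successor in Z. Z1 = {1, 2, 4, 7, 8}; Z2 = {2, 4, 7, 8}; Z3 = {2, 7, 8}; fixed.
Sat(AG (start -> error)) = {2, 7, 8}
0 ∉ Sat(AG (start -> error)) = {2, 7, 8}, so the formula does not hold at 0.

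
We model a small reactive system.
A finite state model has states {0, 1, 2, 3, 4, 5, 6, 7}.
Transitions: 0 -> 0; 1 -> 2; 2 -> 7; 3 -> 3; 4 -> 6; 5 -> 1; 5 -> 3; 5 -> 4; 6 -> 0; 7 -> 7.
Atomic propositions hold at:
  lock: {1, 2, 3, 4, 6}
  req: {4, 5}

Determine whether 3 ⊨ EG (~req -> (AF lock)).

Sat(~req) = {0, 1, 2, 3, 6, 7}
AF lock: least fixpoint, start Z0 = {1, 2, 3, 4, 6}, add states with every successor in Z. Z1 = {1, 2, 3, 4, 5, 6}; fixed.
Sat(AF lock) = {1, 2, 3, 4, 5, 6}
Sat(~req -> (AF lock)) = {1, 2, 3, 4, 5, 6}
EG (~req -> (AF lock)): greatest fixpoint, start Z0 = {1, 2, 3, 4, 5, 6}, keep only states in Sat with some successor in Z. Z1 = {1, 3, 4, 5}; Z2 = {3, 5}; fixed.
Sat(EG (~req -> (AF lock))) = {3, 5}
3 ∈ Sat(EG (~req -> (AF lock))) = {3, 5}, so the formula holds at 3.

Yes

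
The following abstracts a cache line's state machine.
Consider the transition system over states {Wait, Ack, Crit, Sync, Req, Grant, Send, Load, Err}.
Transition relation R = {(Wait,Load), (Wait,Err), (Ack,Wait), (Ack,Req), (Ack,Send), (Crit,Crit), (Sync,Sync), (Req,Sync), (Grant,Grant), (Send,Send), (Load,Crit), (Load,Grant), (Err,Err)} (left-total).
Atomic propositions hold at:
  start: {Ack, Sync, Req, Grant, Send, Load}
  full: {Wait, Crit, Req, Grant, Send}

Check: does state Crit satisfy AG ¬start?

Yes

Sat(¬start) = {Wait, Crit, Err}
AG ¬start: greatest fixpoint, start Z0 = {Wait, Crit, Err}, keep only states in Sat with every successor in Z. Z1 = {Crit, Err}; fixed.
Sat(AG ¬start) = {Crit, Err}
Crit ∈ Sat(AG ¬start) = {Crit, Err}, so the formula holds at Crit.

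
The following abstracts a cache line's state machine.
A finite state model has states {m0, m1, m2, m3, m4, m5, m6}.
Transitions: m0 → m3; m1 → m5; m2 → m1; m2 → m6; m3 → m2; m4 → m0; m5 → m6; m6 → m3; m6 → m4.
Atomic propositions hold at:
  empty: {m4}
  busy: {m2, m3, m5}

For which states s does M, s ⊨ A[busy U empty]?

{m4}

A[busy U empty]: least fixpoint, start Z0 = Sat(empty) = {m4}, add states in Sat(busy) with every successor in Z. Already a fixed point.
Sat(A[busy U empty]) = {m4}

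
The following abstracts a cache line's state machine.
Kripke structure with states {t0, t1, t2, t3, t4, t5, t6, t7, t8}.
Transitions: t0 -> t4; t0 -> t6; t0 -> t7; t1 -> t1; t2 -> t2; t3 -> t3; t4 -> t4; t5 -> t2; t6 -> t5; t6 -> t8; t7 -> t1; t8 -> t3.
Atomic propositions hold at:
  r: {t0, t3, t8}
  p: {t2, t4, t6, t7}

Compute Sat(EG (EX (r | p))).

Sat(r | p) = {t0, t2, t3, t4, t6, t7, t8}
Sat(EX (r | p)) = {s : some successor in {t0, t2, t3, t4, t6, t7, t8}} = {t0, t2, t3, t4, t5, t6, t8}
EG (EX (r | p)): greatest fixpoint, start Z0 = {t0, t2, t3, t4, t5, t6, t8}, keep only states in Sat with some successor in Z. Already a fixed point.
Sat(EG (EX (r | p))) = {t0, t2, t3, t4, t5, t6, t8}

{t0, t2, t3, t4, t5, t6, t8}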